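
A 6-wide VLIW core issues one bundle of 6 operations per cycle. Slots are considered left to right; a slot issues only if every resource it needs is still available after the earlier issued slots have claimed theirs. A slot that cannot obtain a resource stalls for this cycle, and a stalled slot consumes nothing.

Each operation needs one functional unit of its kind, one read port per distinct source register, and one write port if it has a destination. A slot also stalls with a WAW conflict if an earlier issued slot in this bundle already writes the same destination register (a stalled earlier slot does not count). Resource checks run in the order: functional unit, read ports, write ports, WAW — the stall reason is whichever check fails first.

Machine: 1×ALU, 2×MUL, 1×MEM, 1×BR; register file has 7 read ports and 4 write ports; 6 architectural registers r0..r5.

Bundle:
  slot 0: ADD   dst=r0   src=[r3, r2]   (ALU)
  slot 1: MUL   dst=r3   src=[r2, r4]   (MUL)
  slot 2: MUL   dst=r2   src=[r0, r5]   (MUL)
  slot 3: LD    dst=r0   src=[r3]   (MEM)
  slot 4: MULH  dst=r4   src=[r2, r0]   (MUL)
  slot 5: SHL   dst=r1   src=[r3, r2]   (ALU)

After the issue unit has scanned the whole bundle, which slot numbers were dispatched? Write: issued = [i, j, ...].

issued = [0, 1, 2]

slot 0 (ALU): ISSUE — free A0,Mu2,Ld1,B1 rp5 wp3
slot 1 (MUL): ISSUE — free A0,Mu1,Ld1,B1 rp3 wp2
slot 2 (MUL): ISSUE — free A0,Mu0,Ld1,B1 rp1 wp1
slot 3 (MEM): stall WAW — free A0,Mu0,Ld1,B1 rp1 wp1
slot 4 (MUL): stall FU — free A0,Mu0,Ld1,B1 rp1 wp1
slot 5 (ALU): stall FU — free A0,Mu0,Ld1,B1 rp1 wp1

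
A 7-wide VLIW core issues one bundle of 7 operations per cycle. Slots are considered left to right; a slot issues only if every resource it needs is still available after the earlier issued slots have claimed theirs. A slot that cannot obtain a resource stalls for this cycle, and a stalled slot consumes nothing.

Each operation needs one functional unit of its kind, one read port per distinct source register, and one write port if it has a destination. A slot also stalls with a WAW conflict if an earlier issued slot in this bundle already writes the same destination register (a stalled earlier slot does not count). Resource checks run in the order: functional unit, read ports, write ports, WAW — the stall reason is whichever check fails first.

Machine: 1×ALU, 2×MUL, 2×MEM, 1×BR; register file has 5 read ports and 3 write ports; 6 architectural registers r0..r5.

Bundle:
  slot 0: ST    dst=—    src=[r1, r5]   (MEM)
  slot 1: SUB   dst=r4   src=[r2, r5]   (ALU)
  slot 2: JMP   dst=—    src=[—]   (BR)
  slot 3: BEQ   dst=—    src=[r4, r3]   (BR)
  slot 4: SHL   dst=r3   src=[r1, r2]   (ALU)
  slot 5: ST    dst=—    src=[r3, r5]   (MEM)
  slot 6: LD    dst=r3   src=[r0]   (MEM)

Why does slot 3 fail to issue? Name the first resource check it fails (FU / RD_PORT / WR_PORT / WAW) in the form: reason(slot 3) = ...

reason(slot 3) = FU

[0] MEM needs rd=2 wr=0: ok; after: ALU=1 MUL=2 MEM=1 BR=1, R=3, W=3
[1] ALU needs rd=2 wr=1: ok; after: ALU=0 MUL=2 MEM=1 BR=1, R=1, W=2
[2] BR needs rd=0 wr=0: ok; after: ALU=0 MUL=2 MEM=1 BR=0, R=1, W=2
[3] BR needs rd=2 wr=0: FU; after: ALU=0 MUL=2 MEM=1 BR=0, R=1, W=2
[4] ALU needs rd=2 wr=1: FU; after: ALU=0 MUL=2 MEM=1 BR=0, R=1, W=2
[5] MEM needs rd=2 wr=0: RD_PORT; after: ALU=0 MUL=2 MEM=1 BR=0, R=1, W=2
[6] MEM needs rd=1 wr=1: ok; after: ALU=0 MUL=2 MEM=0 BR=0, R=0, W=1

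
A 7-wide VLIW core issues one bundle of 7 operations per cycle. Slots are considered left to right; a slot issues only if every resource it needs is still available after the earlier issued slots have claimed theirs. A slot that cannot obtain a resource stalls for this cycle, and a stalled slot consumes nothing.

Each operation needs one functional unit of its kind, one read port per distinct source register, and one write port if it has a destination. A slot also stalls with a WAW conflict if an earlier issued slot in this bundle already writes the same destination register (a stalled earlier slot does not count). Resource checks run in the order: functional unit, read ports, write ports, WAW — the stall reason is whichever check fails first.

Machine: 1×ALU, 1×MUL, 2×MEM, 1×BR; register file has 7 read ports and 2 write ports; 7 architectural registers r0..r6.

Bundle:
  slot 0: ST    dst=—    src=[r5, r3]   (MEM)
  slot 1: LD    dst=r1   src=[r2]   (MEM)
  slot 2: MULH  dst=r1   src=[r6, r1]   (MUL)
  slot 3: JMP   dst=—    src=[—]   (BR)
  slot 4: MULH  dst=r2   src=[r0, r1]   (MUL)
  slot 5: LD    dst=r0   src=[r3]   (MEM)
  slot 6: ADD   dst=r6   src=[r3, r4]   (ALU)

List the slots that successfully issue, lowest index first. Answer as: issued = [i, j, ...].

issued = [0, 1, 3, 4]

slot 0 (MEM): ISSUE — free A1,Mu1,Ld1,B1 rp5 wp2
slot 1 (MEM): ISSUE — free A1,Mu1,Ld0,B1 rp4 wp1
slot 2 (MUL): stall WAW — free A1,Mu1,Ld0,B1 rp4 wp1
slot 3 (BR): ISSUE — free A1,Mu1,Ld0,B0 rp4 wp1
slot 4 (MUL): ISSUE — free A1,Mu0,Ld0,B0 rp2 wp0
slot 5 (MEM): stall FU — free A1,Mu0,Ld0,B0 rp2 wp0
slot 6 (ALU): stall WR_PORT — free A1,Mu0,Ld0,B0 rp2 wp0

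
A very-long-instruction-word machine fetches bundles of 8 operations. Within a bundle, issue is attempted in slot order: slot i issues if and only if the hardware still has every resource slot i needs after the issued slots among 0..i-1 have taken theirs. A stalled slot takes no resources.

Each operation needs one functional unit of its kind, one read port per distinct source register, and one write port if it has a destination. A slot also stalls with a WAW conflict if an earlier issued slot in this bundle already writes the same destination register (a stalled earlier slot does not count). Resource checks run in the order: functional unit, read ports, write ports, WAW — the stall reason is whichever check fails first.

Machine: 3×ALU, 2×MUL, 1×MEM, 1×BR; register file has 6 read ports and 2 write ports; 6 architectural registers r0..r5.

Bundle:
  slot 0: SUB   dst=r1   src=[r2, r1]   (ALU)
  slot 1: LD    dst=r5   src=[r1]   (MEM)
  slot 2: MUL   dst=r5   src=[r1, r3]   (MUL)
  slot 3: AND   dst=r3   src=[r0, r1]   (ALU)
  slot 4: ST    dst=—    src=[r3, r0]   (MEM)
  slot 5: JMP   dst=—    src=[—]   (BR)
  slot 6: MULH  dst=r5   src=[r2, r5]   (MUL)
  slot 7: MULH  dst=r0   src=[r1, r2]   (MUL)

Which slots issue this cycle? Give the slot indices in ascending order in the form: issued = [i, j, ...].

issued = [0, 1, 5]

#0 ALU src=r2,r1 dispatched  <A:2 Mu:2 Ld:1 B:1 rd:4 wr:1>
#1 MEM src=r1 dispatched  <A:2 Mu:2 Ld:0 B:1 rd:3 wr:0>
#2 MUL src=r1,r3 held:WR_PORT  <A:2 Mu:2 Ld:0 B:1 rd:3 wr:0>
#3 ALU src=r0,r1 held:WR_PORT  <A:2 Mu:2 Ld:0 B:1 rd:3 wr:0>
#4 MEM src=r3,r0 held:FU  <A:2 Mu:2 Ld:0 B:1 rd:3 wr:0>
#5 BR src=- dispatched  <A:2 Mu:2 Ld:0 B:0 rd:3 wr:0>
#6 MUL src=r2,r5 held:WR_PORT  <A:2 Mu:2 Ld:0 B:0 rd:3 wr:0>
#7 MUL src=r1,r2 held:WR_PORT  <A:2 Mu:2 Ld:0 B:0 rd:3 wr:0>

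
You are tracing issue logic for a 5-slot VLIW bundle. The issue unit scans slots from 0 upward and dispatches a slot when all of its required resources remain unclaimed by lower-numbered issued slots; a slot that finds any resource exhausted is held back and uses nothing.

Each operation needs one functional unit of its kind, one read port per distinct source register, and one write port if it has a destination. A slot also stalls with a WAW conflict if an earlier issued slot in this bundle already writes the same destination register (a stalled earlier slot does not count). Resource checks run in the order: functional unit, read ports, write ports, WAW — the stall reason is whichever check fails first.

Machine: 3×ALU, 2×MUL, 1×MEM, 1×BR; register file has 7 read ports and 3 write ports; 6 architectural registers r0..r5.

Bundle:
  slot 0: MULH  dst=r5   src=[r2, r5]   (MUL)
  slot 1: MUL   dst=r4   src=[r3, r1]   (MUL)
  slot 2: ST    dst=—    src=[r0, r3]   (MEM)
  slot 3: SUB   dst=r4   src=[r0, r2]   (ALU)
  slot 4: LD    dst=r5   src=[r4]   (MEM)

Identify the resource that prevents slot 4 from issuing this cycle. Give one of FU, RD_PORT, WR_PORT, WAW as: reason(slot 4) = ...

reason(slot 4) = FU

  0. MUL→r5 ⇒ go  {3A/1Mu/1Ld/1B | 5r 2w}
  1. MUL→r4 ⇒ go  {3A/0Mu/1Ld/1B | 3r 1w}
  2. MEM ⇒ go  {3A/0Mu/0Ld/1B | 1r 1w}
  3. ALU→r4 ⇒ no(RD_PORT)  {3A/0Mu/0Ld/1B | 1r 1w}
  4. MEM→r5 ⇒ no(FU)  {3A/0Mu/0Ld/1B | 1r 1w}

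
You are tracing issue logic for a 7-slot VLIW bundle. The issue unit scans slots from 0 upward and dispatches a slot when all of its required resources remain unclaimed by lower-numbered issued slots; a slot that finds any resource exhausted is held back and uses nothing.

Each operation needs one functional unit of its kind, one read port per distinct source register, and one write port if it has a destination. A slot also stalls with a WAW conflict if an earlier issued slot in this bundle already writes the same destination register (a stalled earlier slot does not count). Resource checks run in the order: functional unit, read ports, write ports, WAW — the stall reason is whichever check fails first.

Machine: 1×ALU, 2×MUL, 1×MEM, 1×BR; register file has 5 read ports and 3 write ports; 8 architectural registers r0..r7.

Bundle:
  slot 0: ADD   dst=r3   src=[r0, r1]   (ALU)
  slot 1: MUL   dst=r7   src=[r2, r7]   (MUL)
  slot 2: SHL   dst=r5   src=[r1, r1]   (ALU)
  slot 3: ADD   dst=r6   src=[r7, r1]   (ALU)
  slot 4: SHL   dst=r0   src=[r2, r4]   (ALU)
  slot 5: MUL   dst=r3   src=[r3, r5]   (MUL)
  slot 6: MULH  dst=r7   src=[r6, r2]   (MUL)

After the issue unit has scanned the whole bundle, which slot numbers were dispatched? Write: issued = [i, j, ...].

issued = [0, 1]

  0. ALU→r3 ⇒ go  {0A/2Mu/1Ld/1B | 3r 2w}
  1. MUL→r7 ⇒ go  {0A/1Mu/1Ld/1B | 1r 1w}
  2. ALU→r5 ⇒ no(FU)  {0A/1Mu/1Ld/1B | 1r 1w}
  3. ALU→r6 ⇒ no(FU)  {0A/1Mu/1Ld/1B | 1r 1w}
  4. ALU→r0 ⇒ no(FU)  {0A/1Mu/1Ld/1B | 1r 1w}
  5. MUL→r3 ⇒ no(RD_PORT)  {0A/1Mu/1Ld/1B | 1r 1w}
  6. MUL→r7 ⇒ no(RD_PORT)  {0A/1Mu/1Ld/1B | 1r 1w}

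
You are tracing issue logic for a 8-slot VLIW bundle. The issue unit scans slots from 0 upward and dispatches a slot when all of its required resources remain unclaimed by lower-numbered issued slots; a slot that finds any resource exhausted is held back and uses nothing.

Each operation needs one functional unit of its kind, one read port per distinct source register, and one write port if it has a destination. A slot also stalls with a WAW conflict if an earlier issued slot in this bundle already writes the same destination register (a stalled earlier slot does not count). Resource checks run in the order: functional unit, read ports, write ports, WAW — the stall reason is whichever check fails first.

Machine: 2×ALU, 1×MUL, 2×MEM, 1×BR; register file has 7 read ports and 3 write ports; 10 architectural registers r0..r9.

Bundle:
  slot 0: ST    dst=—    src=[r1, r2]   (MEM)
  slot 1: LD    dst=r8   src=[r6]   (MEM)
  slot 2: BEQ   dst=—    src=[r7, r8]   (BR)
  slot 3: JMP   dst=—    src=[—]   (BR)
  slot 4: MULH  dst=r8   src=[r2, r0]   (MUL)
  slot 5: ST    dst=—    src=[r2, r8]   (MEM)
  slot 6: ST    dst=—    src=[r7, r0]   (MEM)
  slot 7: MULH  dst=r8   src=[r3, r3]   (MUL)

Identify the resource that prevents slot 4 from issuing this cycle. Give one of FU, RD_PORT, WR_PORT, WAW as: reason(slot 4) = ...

reason(slot 4) = WAW

#0 MEM src=r1,r2 dispatched  <A:2 Mu:1 Ld:1 B:1 rd:5 wr:3>
#1 MEM src=r6 dispatched  <A:2 Mu:1 Ld:0 B:1 rd:4 wr:2>
#2 BR src=r7,r8 dispatched  <A:2 Mu:1 Ld:0 B:0 rd:2 wr:2>
#3 BR src=- held:FU  <A:2 Mu:1 Ld:0 B:0 rd:2 wr:2>
#4 MUL src=r2,r0 held:WAW  <A:2 Mu:1 Ld:0 B:0 rd:2 wr:2>
#5 MEM src=r2,r8 held:FU  <A:2 Mu:1 Ld:0 B:0 rd:2 wr:2>
#6 MEM src=r7,r0 held:FU  <A:2 Mu:1 Ld:0 B:0 rd:2 wr:2>
#7 MUL src=r3,r3 held:WAW  <A:2 Mu:1 Ld:0 B:0 rd:2 wr:2>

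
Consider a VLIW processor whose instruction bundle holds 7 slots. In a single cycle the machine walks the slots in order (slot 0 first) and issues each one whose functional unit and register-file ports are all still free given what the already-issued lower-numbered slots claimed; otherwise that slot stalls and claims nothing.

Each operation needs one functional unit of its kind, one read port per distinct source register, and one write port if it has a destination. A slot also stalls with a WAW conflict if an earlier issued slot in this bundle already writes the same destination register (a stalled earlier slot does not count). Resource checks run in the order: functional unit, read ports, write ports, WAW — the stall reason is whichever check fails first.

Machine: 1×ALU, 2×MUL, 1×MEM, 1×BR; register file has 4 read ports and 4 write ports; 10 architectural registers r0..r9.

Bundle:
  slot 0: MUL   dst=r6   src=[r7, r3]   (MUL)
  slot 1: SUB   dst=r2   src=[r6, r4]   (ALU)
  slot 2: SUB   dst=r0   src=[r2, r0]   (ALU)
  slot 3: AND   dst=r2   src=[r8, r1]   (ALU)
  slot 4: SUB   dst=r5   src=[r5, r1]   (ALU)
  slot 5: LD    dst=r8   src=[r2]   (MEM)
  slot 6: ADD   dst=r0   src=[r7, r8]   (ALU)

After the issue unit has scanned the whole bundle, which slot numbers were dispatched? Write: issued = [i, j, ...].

issued = [0, 1]

#0 MUL src=r7,r3 dispatched  <A:1 Mu:1 Ld:1 B:1 rd:2 wr:3>
#1 ALU src=r6,r4 dispatched  <A:0 Mu:1 Ld:1 B:1 rd:0 wr:2>
#2 ALU src=r2,r0 held:FU  <A:0 Mu:1 Ld:1 B:1 rd:0 wr:2>
#3 ALU src=r8,r1 held:FU  <A:0 Mu:1 Ld:1 B:1 rd:0 wr:2>
#4 ALU src=r5,r1 held:FU  <A:0 Mu:1 Ld:1 B:1 rd:0 wr:2>
#5 MEM src=r2 held:RD_PORT  <A:0 Mu:1 Ld:1 B:1 rd:0 wr:2>
#6 ALU src=r7,r8 held:FU  <A:0 Mu:1 Ld:1 B:1 rd:0 wr:2>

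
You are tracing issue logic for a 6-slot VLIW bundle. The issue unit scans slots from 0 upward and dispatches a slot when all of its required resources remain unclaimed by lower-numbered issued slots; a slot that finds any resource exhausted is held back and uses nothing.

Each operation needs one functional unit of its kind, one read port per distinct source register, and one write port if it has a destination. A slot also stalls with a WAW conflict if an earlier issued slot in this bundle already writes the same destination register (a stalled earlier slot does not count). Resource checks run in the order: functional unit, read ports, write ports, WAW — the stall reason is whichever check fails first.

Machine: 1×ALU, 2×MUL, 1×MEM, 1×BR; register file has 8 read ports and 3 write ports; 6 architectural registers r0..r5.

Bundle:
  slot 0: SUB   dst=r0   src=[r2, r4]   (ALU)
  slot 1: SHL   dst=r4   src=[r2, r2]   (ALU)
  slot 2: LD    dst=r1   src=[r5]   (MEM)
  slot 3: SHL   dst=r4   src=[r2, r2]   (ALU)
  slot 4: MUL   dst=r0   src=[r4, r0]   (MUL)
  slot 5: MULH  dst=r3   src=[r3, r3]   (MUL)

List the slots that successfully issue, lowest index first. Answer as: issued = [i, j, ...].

issued = [0, 2, 5]

[0] ALU needs rd=2 wr=1: ok; after: ALU=0 MUL=2 MEM=1 BR=1, R=6, W=2
[1] ALU needs rd=1 wr=1: FU; after: ALU=0 MUL=2 MEM=1 BR=1, R=6, W=2
[2] MEM needs rd=1 wr=1: ok; after: ALU=0 MUL=2 MEM=0 BR=1, R=5, W=1
[3] ALU needs rd=1 wr=1: FU; after: ALU=0 MUL=2 MEM=0 BR=1, R=5, W=1
[4] MUL needs rd=2 wr=1: WAW; after: ALU=0 MUL=2 MEM=0 BR=1, R=5, W=1
[5] MUL needs rd=1 wr=1: ok; after: ALU=0 MUL=1 MEM=0 BR=1, R=4, W=0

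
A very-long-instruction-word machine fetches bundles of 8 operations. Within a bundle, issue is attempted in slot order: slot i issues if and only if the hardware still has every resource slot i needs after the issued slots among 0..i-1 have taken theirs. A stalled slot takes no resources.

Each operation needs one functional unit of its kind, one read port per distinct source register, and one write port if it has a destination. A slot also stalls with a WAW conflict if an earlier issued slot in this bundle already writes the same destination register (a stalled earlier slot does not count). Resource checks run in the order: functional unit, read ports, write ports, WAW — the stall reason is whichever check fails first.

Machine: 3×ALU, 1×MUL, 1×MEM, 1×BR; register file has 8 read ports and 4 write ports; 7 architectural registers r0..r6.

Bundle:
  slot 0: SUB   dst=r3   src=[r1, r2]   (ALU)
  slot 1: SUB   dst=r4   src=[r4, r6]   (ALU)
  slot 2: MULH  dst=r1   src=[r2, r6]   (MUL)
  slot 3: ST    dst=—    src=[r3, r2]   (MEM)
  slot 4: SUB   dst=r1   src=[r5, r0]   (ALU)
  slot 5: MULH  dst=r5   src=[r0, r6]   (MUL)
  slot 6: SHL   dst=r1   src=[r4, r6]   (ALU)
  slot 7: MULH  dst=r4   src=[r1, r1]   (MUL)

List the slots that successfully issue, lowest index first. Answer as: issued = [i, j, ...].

issued = [0, 1, 2, 3]

  0. ALU→r3 ⇒ go  {2A/1Mu/1Ld/1B | 6r 3w}
  1. ALU→r4 ⇒ go  {1A/1Mu/1Ld/1B | 4r 2w}
  2. MUL→r1 ⇒ go  {1A/0Mu/1Ld/1B | 2r 1w}
  3. MEM ⇒ go  {1A/0Mu/0Ld/1B | 0r 1w}
  4. ALU→r1 ⇒ no(RD_PORT)  {1A/0Mu/0Ld/1B | 0r 1w}
  5. MUL→r5 ⇒ no(FU)  {1A/0Mu/0Ld/1B | 0r 1w}
  6. ALU→r1 ⇒ no(RD_PORT)  {1A/0Mu/0Ld/1B | 0r 1w}
  7. MUL→r4 ⇒ no(FU)  {1A/0Mu/0Ld/1B | 0r 1w}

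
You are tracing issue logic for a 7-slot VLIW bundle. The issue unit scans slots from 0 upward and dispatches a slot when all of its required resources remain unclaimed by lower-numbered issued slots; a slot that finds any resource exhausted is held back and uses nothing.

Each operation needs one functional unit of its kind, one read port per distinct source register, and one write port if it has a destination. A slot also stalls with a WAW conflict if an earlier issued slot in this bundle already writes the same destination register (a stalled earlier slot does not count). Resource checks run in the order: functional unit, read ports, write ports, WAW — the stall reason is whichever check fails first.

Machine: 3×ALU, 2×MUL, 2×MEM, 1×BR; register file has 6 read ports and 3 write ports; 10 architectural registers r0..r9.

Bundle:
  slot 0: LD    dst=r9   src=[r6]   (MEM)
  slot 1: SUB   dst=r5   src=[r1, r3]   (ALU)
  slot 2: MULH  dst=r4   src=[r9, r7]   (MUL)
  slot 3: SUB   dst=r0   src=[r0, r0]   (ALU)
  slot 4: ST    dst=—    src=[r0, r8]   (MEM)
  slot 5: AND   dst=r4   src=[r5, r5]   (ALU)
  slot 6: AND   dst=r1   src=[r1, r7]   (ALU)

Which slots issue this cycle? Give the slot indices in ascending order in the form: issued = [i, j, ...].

issued = [0, 1, 2]

#0 MEM src=r6 dispatched  <A:3 Mu:2 Ld:1 B:1 rd:5 wr:2>
#1 ALU src=r1,r3 dispatched  <A:2 Mu:2 Ld:1 B:1 rd:3 wr:1>
#2 MUL src=r9,r7 dispatched  <A:2 Mu:1 Ld:1 B:1 rd:1 wr:0>
#3 ALU src=r0,r0 held:WR_PORT  <A:2 Mu:1 Ld:1 B:1 rd:1 wr:0>
#4 MEM src=r0,r8 held:RD_PORT  <A:2 Mu:1 Ld:1 B:1 rd:1 wr:0>
#5 ALU src=r5,r5 held:WR_PORT  <A:2 Mu:1 Ld:1 B:1 rd:1 wr:0>
#6 ALU src=r1,r7 held:RD_PORT  <A:2 Mu:1 Ld:1 B:1 rd:1 wr:0>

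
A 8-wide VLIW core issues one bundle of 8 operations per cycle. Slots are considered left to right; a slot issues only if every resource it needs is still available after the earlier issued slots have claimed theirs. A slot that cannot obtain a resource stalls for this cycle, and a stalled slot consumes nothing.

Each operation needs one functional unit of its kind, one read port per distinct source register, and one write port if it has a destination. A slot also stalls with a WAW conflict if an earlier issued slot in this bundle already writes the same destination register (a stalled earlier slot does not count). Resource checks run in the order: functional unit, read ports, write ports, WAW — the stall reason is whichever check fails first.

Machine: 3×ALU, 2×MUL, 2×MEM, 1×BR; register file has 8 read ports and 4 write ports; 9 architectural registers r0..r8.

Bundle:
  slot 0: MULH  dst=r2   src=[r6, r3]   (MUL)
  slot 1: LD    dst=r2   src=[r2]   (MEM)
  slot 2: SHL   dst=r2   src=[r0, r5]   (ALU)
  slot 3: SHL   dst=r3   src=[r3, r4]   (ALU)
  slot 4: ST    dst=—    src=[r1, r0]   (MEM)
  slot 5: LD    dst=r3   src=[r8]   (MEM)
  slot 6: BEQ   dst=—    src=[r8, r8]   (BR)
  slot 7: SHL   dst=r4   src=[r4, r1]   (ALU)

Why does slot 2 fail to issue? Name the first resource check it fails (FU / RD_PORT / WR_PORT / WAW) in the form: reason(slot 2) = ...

reason(slot 2) = WAW

slot 0 (MUL): ISSUE — free A3,Mu1,Ld2,B1 rp6 wp3
slot 1 (MEM): stall WAW — free A3,Mu1,Ld2,B1 rp6 wp3
slot 2 (ALU): stall WAW — free A3,Mu1,Ld2,B1 rp6 wp3
slot 3 (ALU): ISSUE — free A2,Mu1,Ld2,B1 rp4 wp2
slot 4 (MEM): ISSUE — free A2,Mu1,Ld1,B1 rp2 wp2
slot 5 (MEM): stall WAW — free A2,Mu1,Ld1,B1 rp2 wp2
slot 6 (BR): ISSUE — free A2,Mu1,Ld1,B0 rp1 wp2
slot 7 (ALU): stall RD_PORT — free A2,Mu1,Ld1,B0 rp1 wp2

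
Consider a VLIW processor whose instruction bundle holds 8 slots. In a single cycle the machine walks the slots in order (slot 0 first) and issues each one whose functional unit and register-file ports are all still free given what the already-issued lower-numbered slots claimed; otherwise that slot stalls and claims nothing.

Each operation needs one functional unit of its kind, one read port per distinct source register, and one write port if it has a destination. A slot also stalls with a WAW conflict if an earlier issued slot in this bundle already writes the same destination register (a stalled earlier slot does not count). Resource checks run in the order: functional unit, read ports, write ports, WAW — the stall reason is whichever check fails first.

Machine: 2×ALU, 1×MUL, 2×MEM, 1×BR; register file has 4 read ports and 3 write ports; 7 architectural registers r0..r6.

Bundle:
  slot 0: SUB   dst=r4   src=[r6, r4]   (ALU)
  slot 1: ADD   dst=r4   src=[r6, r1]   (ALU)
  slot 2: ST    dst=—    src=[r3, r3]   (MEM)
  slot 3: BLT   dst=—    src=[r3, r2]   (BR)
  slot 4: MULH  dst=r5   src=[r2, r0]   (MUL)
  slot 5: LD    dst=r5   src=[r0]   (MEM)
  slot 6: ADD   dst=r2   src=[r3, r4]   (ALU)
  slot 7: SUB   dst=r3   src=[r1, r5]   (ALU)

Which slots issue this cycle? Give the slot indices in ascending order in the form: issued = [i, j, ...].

#0 ALU src=r6,r4 dispatched  <A:1 Mu:1 Ld:2 B:1 rd:2 wr:2>
#1 ALU src=r6,r1 held:WAW  <A:1 Mu:1 Ld:2 B:1 rd:2 wr:2>
#2 MEM src=r3,r3 dispatched  <A:1 Mu:1 Ld:1 B:1 rd:1 wr:2>
#3 BR src=r3,r2 held:RD_PORT  <A:1 Mu:1 Ld:1 B:1 rd:1 wr:2>
#4 MUL src=r2,r0 held:RD_PORT  <A:1 Mu:1 Ld:1 B:1 rd:1 wr:2>
#5 MEM src=r0 dispatched  <A:1 Mu:1 Ld:0 B:1 rd:0 wr:1>
#6 ALU src=r3,r4 held:RD_PORT  <A:1 Mu:1 Ld:0 B:1 rd:0 wr:1>
#7 ALU src=r1,r5 held:RD_PORT  <A:1 Mu:1 Ld:0 B:1 rd:0 wr:1>

issued = [0, 2, 5]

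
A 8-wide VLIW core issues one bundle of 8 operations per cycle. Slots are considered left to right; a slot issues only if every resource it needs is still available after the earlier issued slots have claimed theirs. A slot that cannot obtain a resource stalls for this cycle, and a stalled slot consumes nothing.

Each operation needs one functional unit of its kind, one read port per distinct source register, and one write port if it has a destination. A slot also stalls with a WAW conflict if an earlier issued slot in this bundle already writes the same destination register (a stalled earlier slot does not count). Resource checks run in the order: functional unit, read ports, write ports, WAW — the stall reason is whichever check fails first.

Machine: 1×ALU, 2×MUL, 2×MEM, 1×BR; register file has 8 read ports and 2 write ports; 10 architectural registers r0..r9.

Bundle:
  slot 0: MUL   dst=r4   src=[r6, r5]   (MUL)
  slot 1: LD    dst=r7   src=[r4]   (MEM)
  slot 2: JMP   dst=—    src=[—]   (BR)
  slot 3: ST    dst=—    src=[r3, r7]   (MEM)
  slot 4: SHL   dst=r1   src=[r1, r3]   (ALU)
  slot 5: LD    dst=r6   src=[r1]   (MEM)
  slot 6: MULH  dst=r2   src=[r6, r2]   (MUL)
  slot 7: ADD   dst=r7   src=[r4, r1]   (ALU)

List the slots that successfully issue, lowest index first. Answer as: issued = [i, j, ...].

slot 0 (MUL): ISSUE — free A1,Mu1,Ld2,B1 rp6 wp1
slot 1 (MEM): ISSUE — free A1,Mu1,Ld1,B1 rp5 wp0
slot 2 (BR): ISSUE — free A1,Mu1,Ld1,B0 rp5 wp0
slot 3 (MEM): ISSUE — free A1,Mu1,Ld0,B0 rp3 wp0
slot 4 (ALU): stall WR_PORT — free A1,Mu1,Ld0,B0 rp3 wp0
slot 5 (MEM): stall FU — free A1,Mu1,Ld0,B0 rp3 wp0
slot 6 (MUL): stall WR_PORT — free A1,Mu1,Ld0,B0 rp3 wp0
slot 7 (ALU): stall WR_PORT — free A1,Mu1,Ld0,B0 rp3 wp0

issued = [0, 1, 2, 3]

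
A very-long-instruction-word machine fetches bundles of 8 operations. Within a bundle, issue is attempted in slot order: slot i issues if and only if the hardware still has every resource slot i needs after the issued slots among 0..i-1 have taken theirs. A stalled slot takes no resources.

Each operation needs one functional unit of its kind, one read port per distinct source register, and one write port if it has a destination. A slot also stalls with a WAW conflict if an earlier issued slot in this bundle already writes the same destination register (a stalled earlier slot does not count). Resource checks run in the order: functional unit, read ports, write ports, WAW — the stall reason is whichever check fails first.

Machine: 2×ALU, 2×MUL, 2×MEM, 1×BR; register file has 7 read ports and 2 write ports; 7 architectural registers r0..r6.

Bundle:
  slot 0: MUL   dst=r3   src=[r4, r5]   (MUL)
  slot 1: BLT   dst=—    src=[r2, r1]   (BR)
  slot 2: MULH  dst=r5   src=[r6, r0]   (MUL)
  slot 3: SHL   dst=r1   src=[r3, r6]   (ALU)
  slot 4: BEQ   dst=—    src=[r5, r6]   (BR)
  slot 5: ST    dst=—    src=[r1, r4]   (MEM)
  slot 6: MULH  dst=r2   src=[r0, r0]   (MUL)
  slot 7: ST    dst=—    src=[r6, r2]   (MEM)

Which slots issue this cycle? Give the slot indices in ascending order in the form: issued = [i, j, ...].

[0] MUL needs rd=2 wr=1: ok; after: ALU=2 MUL=1 MEM=2 BR=1, R=5, W=1
[1] BR needs rd=2 wr=0: ok; after: ALU=2 MUL=1 MEM=2 BR=0, R=3, W=1
[2] MUL needs rd=2 wr=1: ok; after: ALU=2 MUL=0 MEM=2 BR=0, R=1, W=0
[3] ALU needs rd=2 wr=1: RD_PORT; after: ALU=2 MUL=0 MEM=2 BR=0, R=1, W=0
[4] BR needs rd=2 wr=0: FU; after: ALU=2 MUL=0 MEM=2 BR=0, R=1, W=0
[5] MEM needs rd=2 wr=0: RD_PORT; after: ALU=2 MUL=0 MEM=2 BR=0, R=1, W=0
[6] MUL needs rd=1 wr=1: FU; after: ALU=2 MUL=0 MEM=2 BR=0, R=1, W=0
[7] MEM needs rd=2 wr=0: RD_PORT; after: ALU=2 MUL=0 MEM=2 BR=0, R=1, W=0

issued = [0, 1, 2]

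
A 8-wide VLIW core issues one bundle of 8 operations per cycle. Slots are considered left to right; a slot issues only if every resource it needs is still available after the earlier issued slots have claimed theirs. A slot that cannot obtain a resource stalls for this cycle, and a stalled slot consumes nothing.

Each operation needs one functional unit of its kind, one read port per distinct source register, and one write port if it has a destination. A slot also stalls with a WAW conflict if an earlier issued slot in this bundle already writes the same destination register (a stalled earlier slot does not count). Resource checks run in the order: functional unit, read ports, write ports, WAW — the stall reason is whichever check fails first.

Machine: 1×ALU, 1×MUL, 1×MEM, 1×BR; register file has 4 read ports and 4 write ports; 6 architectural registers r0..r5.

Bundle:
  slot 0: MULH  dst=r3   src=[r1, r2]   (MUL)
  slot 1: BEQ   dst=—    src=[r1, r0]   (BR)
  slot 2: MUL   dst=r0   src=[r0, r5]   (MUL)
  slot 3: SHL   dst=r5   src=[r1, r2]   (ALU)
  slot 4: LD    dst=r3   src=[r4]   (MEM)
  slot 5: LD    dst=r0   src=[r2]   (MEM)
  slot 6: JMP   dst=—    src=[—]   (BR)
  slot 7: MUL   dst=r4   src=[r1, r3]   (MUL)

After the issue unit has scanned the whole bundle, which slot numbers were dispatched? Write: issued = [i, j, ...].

issued = [0, 1]

[0] MUL needs rd=2 wr=1: ok; after: ALU=1 MUL=0 MEM=1 BR=1, R=2, W=3
[1] BR needs rd=2 wr=0: ok; after: ALU=1 MUL=0 MEM=1 BR=0, R=0, W=3
[2] MUL needs rd=2 wr=1: FU; after: ALU=1 MUL=0 MEM=1 BR=0, R=0, W=3
[3] ALU needs rd=2 wr=1: RD_PORT; after: ALU=1 MUL=0 MEM=1 BR=0, R=0, W=3
[4] MEM needs rd=1 wr=1: RD_PORT; after: ALU=1 MUL=0 MEM=1 BR=0, R=0, W=3
[5] MEM needs rd=1 wr=1: RD_PORT; after: ALU=1 MUL=0 MEM=1 BR=0, R=0, W=3
[6] BR needs rd=0 wr=0: FU; after: ALU=1 MUL=0 MEM=1 BR=0, R=0, W=3
[7] MUL needs rd=2 wr=1: FU; after: ALU=1 MUL=0 MEM=1 BR=0, R=0, W=3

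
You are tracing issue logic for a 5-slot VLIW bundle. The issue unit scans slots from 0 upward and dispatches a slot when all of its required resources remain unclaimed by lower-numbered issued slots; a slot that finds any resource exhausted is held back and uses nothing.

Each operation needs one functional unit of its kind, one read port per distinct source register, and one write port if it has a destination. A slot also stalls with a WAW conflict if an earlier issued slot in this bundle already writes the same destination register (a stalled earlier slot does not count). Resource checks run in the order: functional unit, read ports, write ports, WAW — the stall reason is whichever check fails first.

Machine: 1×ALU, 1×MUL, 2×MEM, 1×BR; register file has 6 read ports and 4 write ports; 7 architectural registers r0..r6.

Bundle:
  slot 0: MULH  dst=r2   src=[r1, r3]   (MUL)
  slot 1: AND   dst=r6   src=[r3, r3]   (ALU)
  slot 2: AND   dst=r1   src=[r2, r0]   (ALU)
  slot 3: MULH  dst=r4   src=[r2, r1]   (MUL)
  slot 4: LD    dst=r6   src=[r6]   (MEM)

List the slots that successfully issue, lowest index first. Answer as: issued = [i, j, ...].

issued = [0, 1]

[0] MUL needs rd=2 wr=1: ok; after: ALU=1 MUL=0 MEM=2 BR=1, R=4, W=3
[1] ALU needs rd=1 wr=1: ok; after: ALU=0 MUL=0 MEM=2 BR=1, R=3, W=2
[2] ALU needs rd=2 wr=1: FU; after: ALU=0 MUL=0 MEM=2 BR=1, R=3, W=2
[3] MUL needs rd=2 wr=1: FU; after: ALU=0 MUL=0 MEM=2 BR=1, R=3, W=2
[4] MEM needs rd=1 wr=1: WAW; after: ALU=0 MUL=0 MEM=2 BR=1, R=3, W=2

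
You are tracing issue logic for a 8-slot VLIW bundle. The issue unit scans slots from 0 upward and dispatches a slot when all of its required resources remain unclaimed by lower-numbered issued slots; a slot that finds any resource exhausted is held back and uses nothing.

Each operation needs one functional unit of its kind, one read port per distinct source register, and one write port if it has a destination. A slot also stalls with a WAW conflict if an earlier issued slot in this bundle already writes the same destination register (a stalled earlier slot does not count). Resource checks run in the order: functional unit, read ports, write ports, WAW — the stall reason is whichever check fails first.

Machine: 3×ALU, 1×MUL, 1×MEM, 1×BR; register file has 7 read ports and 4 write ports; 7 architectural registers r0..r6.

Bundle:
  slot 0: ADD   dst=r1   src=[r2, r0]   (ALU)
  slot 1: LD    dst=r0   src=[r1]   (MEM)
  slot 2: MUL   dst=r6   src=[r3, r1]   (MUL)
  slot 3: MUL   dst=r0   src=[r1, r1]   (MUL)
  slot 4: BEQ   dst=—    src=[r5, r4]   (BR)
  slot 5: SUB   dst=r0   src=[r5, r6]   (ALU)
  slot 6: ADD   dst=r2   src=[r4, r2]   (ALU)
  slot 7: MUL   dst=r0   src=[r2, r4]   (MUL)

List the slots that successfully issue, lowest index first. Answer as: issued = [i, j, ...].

[0] ALU needs rd=2 wr=1: ok; after: ALU=2 MUL=1 MEM=1 BR=1, R=5, W=3
[1] MEM needs rd=1 wr=1: ok; after: ALU=2 MUL=1 MEM=0 BR=1, R=4, W=2
[2] MUL needs rd=2 wr=1: ok; after: ALU=2 MUL=0 MEM=0 BR=1, R=2, W=1
[3] MUL needs rd=1 wr=1: FU; after: ALU=2 MUL=0 MEM=0 BR=1, R=2, W=1
[4] BR needs rd=2 wr=0: ok; after: ALU=2 MUL=0 MEM=0 BR=0, R=0, W=1
[5] ALU needs rd=2 wr=1: RD_PORT; after: ALU=2 MUL=0 MEM=0 BR=0, R=0, W=1
[6] ALU needs rd=2 wr=1: RD_PORT; after: ALU=2 MUL=0 MEM=0 BR=0, R=0, W=1
[7] MUL needs rd=2 wr=1: FU; after: ALU=2 MUL=0 MEM=0 BR=0, R=0, W=1

issued = [0, 1, 2, 4]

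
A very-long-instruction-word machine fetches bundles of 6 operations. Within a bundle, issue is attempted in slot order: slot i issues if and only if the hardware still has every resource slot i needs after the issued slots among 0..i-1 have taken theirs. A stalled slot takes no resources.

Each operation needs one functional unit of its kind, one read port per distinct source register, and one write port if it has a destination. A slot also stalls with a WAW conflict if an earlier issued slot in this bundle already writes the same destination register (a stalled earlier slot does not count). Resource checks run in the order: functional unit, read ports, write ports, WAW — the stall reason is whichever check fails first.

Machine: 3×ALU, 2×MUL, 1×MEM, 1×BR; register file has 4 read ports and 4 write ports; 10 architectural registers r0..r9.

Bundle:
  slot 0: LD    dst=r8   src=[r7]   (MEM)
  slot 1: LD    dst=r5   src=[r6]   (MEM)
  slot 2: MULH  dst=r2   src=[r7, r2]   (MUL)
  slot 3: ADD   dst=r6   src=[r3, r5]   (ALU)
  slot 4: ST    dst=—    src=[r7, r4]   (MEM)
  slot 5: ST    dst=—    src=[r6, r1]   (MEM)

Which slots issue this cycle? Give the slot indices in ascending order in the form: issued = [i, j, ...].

issued = [0, 2]

#0 MEM src=r7 dispatched  <A:3 Mu:2 Ld:0 B:1 rd:3 wr:3>
#1 MEM src=r6 held:FU  <A:3 Mu:2 Ld:0 B:1 rd:3 wr:3>
#2 MUL src=r7,r2 dispatched  <A:3 Mu:1 Ld:0 B:1 rd:1 wr:2>
#3 ALU src=r3,r5 held:RD_PORT  <A:3 Mu:1 Ld:0 B:1 rd:1 wr:2>
#4 MEM src=r7,r4 held:FU  <A:3 Mu:1 Ld:0 B:1 rd:1 wr:2>
#5 MEM src=r6,r1 held:FU  <A:3 Mu:1 Ld:0 B:1 rd:1 wr:2>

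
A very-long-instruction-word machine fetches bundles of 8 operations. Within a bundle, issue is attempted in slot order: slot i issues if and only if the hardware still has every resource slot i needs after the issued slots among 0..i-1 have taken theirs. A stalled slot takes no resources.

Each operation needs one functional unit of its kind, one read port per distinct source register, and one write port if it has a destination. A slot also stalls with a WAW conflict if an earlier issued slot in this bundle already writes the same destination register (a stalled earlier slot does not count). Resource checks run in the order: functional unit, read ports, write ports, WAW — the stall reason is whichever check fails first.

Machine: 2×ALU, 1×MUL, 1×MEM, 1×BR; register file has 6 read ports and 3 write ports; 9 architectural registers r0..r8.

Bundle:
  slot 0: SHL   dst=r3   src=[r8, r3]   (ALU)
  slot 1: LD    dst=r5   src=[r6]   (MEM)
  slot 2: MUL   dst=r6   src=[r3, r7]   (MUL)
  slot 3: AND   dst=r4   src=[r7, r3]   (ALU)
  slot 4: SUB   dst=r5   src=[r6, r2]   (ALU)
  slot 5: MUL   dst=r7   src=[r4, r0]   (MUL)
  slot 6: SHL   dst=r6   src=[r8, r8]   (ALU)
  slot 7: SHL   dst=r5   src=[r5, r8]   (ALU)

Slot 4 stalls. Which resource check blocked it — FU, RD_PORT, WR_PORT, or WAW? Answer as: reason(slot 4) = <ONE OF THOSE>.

(0) want 1×ALU +2rd +1wr — yes → AL1|MU1|ME1|BR1|rd4|wr2
(1) want 1×MEM +1rd +1wr — yes → AL1|MU1|ME0|BR1|rd3|wr1
(2) want 1×MUL +2rd +1wr — yes → AL1|MU0|ME0|BR1|rd1|wr0
(3) want 1×ALU +2rd +1wr — RD_PORT → AL1|MU0|ME0|BR1|rd1|wr0
(4) want 1×ALU +2rd +1wr — RD_PORT → AL1|MU0|ME0|BR1|rd1|wr0
(5) want 1×MUL +2rd +1wr — FU → AL1|MU0|ME0|BR1|rd1|wr0
(6) want 1×ALU +1rd +1wr — WR_PORT → AL1|MU0|ME0|BR1|rd1|wr0
(7) want 1×ALU +2rd +1wr — RD_PORT → AL1|MU0|ME0|BR1|rd1|wr0

reason(slot 4) = RD_PORT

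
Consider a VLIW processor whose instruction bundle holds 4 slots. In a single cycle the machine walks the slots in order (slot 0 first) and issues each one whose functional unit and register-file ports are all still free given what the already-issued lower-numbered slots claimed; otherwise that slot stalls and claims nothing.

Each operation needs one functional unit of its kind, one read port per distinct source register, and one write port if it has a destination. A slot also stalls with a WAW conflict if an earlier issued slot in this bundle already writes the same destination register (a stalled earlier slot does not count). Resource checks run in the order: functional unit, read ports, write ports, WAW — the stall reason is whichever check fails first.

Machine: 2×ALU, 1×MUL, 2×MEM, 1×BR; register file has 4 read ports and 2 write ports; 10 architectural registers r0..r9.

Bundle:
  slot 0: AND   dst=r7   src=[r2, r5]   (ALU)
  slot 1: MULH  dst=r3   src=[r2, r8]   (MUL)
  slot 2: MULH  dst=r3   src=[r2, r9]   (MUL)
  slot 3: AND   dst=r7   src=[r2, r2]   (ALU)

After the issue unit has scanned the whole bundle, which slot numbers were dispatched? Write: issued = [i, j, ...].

issued = [0, 1]

  0. ALU→r7 ⇒ go  {1A/1Mu/2Ld/1B | 2r 1w}
  1. MUL→r3 ⇒ go  {1A/0Mu/2Ld/1B | 0r 0w}
  2. MUL→r3 ⇒ no(FU)  {1A/0Mu/2Ld/1B | 0r 0w}
  3. ALU→r7 ⇒ no(RD_PORT)  {1A/0Mu/2Ld/1B | 0r 0w}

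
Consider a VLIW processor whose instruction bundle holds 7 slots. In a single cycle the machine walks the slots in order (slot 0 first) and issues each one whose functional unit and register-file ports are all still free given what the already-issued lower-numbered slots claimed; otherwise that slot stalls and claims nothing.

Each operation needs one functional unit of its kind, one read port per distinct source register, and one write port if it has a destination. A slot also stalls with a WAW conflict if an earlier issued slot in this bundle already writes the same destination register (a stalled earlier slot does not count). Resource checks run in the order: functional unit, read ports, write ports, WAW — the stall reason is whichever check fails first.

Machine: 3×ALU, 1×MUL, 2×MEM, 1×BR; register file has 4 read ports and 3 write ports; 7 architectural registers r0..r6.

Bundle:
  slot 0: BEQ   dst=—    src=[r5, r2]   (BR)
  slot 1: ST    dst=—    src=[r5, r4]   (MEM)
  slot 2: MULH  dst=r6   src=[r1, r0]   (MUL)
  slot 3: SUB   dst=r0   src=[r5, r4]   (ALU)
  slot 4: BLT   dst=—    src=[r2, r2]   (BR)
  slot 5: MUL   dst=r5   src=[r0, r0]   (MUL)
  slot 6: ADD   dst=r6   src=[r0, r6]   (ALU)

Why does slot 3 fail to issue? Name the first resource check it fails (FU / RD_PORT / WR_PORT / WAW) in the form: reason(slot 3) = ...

slot 0 (BR): ISSUE — free A3,Mu1,Ld2,B0 rp2 wp3
slot 1 (MEM): ISSUE — free A3,Mu1,Ld1,B0 rp0 wp3
slot 2 (MUL): stall RD_PORT — free A3,Mu1,Ld1,B0 rp0 wp3
slot 3 (ALU): stall RD_PORT — free A3,Mu1,Ld1,B0 rp0 wp3
slot 4 (BR): stall FU — free A3,Mu1,Ld1,B0 rp0 wp3
slot 5 (MUL): stall RD_PORT — free A3,Mu1,Ld1,B0 rp0 wp3
slot 6 (ALU): stall RD_PORT — free A3,Mu1,Ld1,B0 rp0 wp3

reason(slot 3) = RD_PORT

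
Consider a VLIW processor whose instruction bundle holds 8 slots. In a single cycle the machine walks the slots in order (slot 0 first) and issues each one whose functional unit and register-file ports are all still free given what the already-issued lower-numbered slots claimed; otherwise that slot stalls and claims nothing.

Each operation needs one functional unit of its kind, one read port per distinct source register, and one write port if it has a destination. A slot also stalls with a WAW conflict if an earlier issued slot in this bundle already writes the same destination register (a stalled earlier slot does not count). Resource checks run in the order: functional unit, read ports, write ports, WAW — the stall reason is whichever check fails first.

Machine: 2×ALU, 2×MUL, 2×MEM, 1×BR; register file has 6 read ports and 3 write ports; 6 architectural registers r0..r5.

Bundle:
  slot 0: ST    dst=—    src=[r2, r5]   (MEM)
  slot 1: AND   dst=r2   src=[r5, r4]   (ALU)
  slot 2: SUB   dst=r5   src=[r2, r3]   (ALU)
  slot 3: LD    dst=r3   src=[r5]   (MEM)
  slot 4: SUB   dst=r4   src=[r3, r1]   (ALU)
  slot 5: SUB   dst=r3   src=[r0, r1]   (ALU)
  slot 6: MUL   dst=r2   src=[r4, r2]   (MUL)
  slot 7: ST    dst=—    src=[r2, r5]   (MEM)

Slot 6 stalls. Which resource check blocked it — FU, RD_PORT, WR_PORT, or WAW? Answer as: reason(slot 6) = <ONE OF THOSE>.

reason(slot 6) = RD_PORT

#0 MEM src=r2,r5 dispatched  <A:2 Mu:2 Ld:1 B:1 rd:4 wr:3>
#1 ALU src=r5,r4 dispatched  <A:1 Mu:2 Ld:1 B:1 rd:2 wr:2>
#2 ALU src=r2,r3 dispatched  <A:0 Mu:2 Ld:1 B:1 rd:0 wr:1>
#3 MEM src=r5 held:RD_PORT  <A:0 Mu:2 Ld:1 B:1 rd:0 wr:1>
#4 ALU src=r3,r1 held:FU  <A:0 Mu:2 Ld:1 B:1 rd:0 wr:1>
#5 ALU src=r0,r1 held:FU  <A:0 Mu:2 Ld:1 B:1 rd:0 wr:1>
#6 MUL src=r4,r2 held:RD_PORT  <A:0 Mu:2 Ld:1 B:1 rd:0 wr:1>
#7 MEM src=r2,r5 held:RD_PORT  <A:0 Mu:2 Ld:1 B:1 rd:0 wr:1>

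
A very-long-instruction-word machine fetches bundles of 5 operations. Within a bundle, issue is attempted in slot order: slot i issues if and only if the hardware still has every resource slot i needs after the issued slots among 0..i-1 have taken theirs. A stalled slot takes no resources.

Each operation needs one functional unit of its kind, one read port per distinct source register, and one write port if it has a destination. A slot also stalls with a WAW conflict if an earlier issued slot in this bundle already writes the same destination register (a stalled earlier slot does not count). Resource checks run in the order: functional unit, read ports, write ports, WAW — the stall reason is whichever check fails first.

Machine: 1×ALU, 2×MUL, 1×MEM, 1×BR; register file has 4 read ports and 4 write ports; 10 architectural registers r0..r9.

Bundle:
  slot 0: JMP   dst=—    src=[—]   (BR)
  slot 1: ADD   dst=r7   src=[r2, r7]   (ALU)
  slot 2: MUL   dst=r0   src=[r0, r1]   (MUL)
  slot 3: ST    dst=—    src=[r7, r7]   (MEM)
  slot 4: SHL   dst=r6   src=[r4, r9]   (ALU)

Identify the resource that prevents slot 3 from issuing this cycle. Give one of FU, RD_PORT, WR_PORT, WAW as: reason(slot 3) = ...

  0. BR ⇒ go  {1A/2Mu/1Ld/0B | 4r 4w}
  1. ALU→r7 ⇒ go  {0A/2Mu/1Ld/0B | 2r 3w}
  2. MUL→r0 ⇒ go  {0A/1Mu/1Ld/0B | 0r 2w}
  3. MEM ⇒ no(RD_PORT)  {0A/1Mu/1Ld/0B | 0r 2w}
  4. ALU→r6 ⇒ no(FU)  {0A/1Mu/1Ld/0B | 0r 2w}

reason(slot 3) = RD_PORT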